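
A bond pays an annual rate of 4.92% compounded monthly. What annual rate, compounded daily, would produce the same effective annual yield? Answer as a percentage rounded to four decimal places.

4.9103%

EAR = (1 + 0.0492/12)^12 − 1 = 0.050325.
Solve (1 + r/365)^365 = 1.050325: r/365 = 1.050325^(1/365) − 1 = 0.000135, so r = 0.049103 = 4.9103%.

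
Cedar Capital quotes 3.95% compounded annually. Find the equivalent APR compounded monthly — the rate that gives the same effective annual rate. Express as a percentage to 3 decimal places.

3.880%

Compounded annually, EAR = nominal = 0.039500.
Solve (1 + r/12)^12 = 1.039500: r/12 = 1.039500^(1/12) − 1 = 0.003234, so r = 0.038802 = 3.880%.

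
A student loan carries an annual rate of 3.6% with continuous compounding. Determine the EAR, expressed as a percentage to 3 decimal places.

3.666%

With continuous compounding, EAR = e^0.036 − 1.
e^0.036 = 1.036656, so EAR = 0.036656 = 3.666%.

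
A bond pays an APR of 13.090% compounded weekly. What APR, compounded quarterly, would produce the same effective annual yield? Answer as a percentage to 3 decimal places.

EAR = (1 + 0.13090/52)^52 − 1 = 0.139666.
Solve (1 + r/4)^4 = 1.139666: r/4 = 1.139666^(1/4) − 1 = 0.033224, so r = 0.132895 = 13.290%.

13.290%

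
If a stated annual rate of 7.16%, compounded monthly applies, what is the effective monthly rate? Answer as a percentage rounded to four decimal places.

With a nominal annual rate compounded monthly, the periodic rate is the nominal rate divided by 12.
i = 0.0716 / 12 = 0.0059667 = 0.5967%.

0.5967%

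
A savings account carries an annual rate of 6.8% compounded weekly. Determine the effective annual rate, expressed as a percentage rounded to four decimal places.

7.0318%

EAR = (1 + 0.068/52)^52 − 1.
= 1.070318 − 1 = 7.0318%.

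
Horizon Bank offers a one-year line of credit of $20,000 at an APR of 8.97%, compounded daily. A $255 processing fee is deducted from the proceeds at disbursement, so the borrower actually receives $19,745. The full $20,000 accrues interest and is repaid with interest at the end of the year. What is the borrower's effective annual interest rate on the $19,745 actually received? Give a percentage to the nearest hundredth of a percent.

10.80%

Amount owed after one year: 20,000 × (1 + 0.0897/365)^365 = 20,000 × 1.093834 = $21,876.68.
Effective rate on net proceeds: 21,876.68 / 19,745 − 1 = 0.107961 = 10.80%.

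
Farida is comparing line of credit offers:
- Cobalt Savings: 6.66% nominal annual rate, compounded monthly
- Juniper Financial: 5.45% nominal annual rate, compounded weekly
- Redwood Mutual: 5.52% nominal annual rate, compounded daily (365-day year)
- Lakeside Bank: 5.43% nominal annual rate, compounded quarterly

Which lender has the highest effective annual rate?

Cobalt Savings

Cobalt Savings: (1 + 0.0666/12)^12 − 1 = 6.867%
Juniper Financial: (1 + 0.0545/52)^52 − 1 = 5.598%
Redwood Mutual: (1 + 0.0552/365)^365 − 1 = 5.675%
Lakeside Bank: (1 + 0.0543/4)^4 − 1 = 5.542%
The highest effective annual rate is Cobalt Savings at 6.867%.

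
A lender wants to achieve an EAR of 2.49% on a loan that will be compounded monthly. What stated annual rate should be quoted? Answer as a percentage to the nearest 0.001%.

2.462%

(1 + r/12)^12 − 1 = 0.0249, so 1 + r/12 = 1.0249^(1/12).
r/12 = 0.002052, so r = 0.024620 = 2.462%.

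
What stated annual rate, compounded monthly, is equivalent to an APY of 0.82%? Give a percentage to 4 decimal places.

(1 + r/12)^12 − 1 = 0.0082, so 1 + r/12 = 1.0082^(1/12).
r/12 = 0.000681, so r = 0.008169 = 0.8169%.

0.8169%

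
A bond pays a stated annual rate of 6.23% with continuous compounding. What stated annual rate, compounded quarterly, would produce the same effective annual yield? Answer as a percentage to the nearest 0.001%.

6.279%

EAR under continuous compounding: e^0.0623 − 1 = 0.064282.
Solve (1 + r/4)^4 = 1.064282: r/4 = 1.064282^(1/4) − 1 = 0.015697, so r = 0.062788 = 6.279%.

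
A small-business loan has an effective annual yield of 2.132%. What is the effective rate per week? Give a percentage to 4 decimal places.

The per-week rate i satisfies (1 + i)^52 = 1 + 0.02132.
i = 1.02132^(1/52) − 1 = 0.0004058 = 0.0406%.

0.0406%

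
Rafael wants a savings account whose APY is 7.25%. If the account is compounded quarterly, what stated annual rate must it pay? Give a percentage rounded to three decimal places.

(1 + r/4)^4 − 1 = 0.0725, so 1 + r/4 = 1.0725^(1/4).
r/4 = 0.017652, so r = 0.070608 = 7.061%.

7.061%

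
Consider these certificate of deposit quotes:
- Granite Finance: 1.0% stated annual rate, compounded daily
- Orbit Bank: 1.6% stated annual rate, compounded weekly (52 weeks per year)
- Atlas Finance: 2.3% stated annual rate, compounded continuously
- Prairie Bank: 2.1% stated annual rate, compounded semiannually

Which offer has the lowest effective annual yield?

Granite Finance

Granite Finance: (1 + 0.010/365)^365 − 1 = 1.005%
Orbit Bank: (1 + 0.016/52)^52 − 1 = 1.613%
Atlas Finance: e^0.023 − 1 = 2.327%
Prairie Bank: (1 + 0.021/2)^2 − 1 = 2.111%
The lowest effective annual rate is Granite Finance at 1.005%.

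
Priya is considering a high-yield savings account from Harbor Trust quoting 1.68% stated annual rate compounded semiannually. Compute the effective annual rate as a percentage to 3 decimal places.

EAR = (1 + 0.0168/2)^2 − 1.
= 1.016871 − 1 = 1.687%.

1.687%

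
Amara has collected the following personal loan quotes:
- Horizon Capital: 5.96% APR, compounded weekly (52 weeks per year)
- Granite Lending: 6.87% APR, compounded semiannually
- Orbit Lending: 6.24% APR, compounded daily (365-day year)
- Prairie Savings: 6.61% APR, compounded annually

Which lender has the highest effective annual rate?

Granite Lending

Horizon Capital: (1 + 0.0596/52)^52 − 1 = 6.138%
Granite Lending: (1 + 0.0687/2)^2 − 1 = 6.988%
Orbit Lending: (1 + 0.0624/365)^365 − 1 = 6.438%
Prairie Savings: compounded annually, EAR = 6.610%
The highest effective annual rate is Granite Lending at 6.988%.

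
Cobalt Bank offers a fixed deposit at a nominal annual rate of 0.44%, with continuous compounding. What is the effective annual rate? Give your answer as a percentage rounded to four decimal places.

With continuous compounding, EAR = e^0.0044 − 1.
e^0.0044 = 1.004410, so EAR = 0.004410 = 0.4410%.

0.4410%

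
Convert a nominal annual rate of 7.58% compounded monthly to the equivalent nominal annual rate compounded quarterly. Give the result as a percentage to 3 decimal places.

7.628%

EAR = (1 + 0.0758/12)^12 − 1 = 0.078490.
Solve (1 + r/4)^4 = 1.078490: r/4 = 1.078490^(1/4) − 1 = 0.019070, so r = 0.076280 = 7.628%.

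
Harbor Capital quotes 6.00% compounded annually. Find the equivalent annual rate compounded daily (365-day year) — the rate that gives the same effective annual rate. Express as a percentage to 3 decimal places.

5.827%

Compounded annually, EAR = nominal = 0.060000.
Solve (1 + r/365)^365 = 1.060000: r/365 = 1.060000^(1/365) − 1 = 0.000160, so r = 0.058274 = 5.827%.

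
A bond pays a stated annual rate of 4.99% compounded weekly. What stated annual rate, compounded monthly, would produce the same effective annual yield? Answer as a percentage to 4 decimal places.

EAR = (1 + 0.0499/52)^52 − 1 = 0.051141.
Solve (1 + r/12)^12 = 1.051141: r/12 = 1.051141^(1/12) − 1 = 0.004165, so r = 0.049980 = 4.9980%.

4.9980%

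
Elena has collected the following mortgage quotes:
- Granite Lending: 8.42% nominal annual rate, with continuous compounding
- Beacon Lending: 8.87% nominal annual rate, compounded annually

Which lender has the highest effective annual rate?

Granite Lending: e^0.0842 − 1 = 8.785%
Beacon Lending: compounded annually, EAR = 8.870%
The highest effective annual rate is Beacon Lending at 8.870%.

Beacon Lending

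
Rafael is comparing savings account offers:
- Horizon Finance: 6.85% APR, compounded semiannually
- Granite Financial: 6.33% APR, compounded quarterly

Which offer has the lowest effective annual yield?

Granite Financial

Horizon Finance: (1 + 0.0685/2)^2 − 1 = 6.967%
Granite Financial: (1 + 0.0633/4)^4 − 1 = 6.482%
The lowest effective annual rate is Granite Financial at 6.482%.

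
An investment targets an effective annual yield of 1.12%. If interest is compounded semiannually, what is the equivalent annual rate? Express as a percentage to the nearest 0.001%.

1.117%

(1 + r/2)^2 − 1 = 0.0112, so 1 + r/2 = 1.0112^(1/2).
r/2 = 0.005584, so r = 0.011169 = 1.117%.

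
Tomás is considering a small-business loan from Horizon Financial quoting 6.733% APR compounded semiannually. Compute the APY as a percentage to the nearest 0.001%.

EAR = (1 + 0.06733/2)^2 − 1.
= (1 + 0.033665)^2 − 1 = 1.068463 − 1 = 6.846%.

6.846%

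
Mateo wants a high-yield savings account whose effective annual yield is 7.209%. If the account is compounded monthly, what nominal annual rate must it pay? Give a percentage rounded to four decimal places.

(1 + r/12)^12 − 1 = 0.07209, so 1 + r/12 = 1.07209^(1/12).
r/12 = 0.005818, so r = 0.069812 = 6.9812%.

6.9812%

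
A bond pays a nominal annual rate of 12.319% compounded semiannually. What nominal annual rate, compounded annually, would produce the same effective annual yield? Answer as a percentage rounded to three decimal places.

EAR = (1 + 0.12319/2)^2 − 1 = 0.126984.
Compounded annually, the equivalent nominal rate is the EAR itself: 12.698%.

12.698%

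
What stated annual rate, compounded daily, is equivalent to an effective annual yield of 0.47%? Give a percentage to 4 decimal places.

0.4689%

(1 + r/365)^365 − 1 = 0.0047, so 1 + r/365 = 1.0047^(1/365).
r/365 = 0.000013, so r = 0.004689 = 0.4689%.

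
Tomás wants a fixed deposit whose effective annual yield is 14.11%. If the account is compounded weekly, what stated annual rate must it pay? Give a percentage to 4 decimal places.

(1 + r/52)^52 − 1 = 0.1411, so 1 + r/52 = 1.1411^(1/52).
r/52 = 0.002542, so r = 0.132160 = 13.2160%.

13.2160%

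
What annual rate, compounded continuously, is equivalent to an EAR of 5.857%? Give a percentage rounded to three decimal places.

Continuous: nominal r satisfies e^r − 1 = 0.05857.
r = ln(1 + 0.05857) = ln(1.05857) = 0.056919 = 5.692%.

5.692%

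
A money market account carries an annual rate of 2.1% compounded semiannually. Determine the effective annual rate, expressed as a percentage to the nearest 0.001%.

2.111%

EAR = (1 + 0.021/2)^2 − 1.
= 1.021110 − 1 = 2.111%.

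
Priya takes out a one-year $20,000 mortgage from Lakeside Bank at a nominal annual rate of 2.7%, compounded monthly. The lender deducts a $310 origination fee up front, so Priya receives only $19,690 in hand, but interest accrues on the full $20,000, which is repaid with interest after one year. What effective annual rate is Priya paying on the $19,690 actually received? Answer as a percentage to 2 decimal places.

Amount owed after one year: 20,000 × (1 + 0.027/12)^12 = 20,000 × 1.027337 = $20,546.73.
Effective rate on net proceeds: 20,546.73 / 19,690 − 1 = 0.043511 = 4.35%.

4.35%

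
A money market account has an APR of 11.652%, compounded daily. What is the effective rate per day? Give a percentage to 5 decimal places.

With a nominal annual rate compounded daily, the periodic rate is the nominal rate divided by 365.
i = 0.11652 / 365 = 0.0003192 = 0.03192%.

0.03192%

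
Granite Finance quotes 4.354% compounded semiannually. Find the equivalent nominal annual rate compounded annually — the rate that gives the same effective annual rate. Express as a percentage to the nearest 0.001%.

4.401%

EAR = (1 + 0.04354/2)^2 − 1 = 0.044014.
Compounded annually, the equivalent nominal rate is the EAR itself: 4.401%.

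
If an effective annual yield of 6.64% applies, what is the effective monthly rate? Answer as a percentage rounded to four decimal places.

0.5372%

The per-month rate i satisfies (1 + i)^12 = 1 + 0.0664.
i = 1.0664^(1/12) − 1 = 0.0053718 = 0.5372%.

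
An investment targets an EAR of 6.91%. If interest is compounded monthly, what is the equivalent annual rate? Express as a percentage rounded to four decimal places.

6.7004%

(1 + r/12)^12 − 1 = 0.0691, so 1 + r/12 = 1.0691^(1/12).
r/12 = 0.005584, so r = 0.067004 = 6.7004%.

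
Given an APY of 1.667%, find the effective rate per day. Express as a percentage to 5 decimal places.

0.00453%

The per-day rate i satisfies (1 + i)^365 = 1 + 0.01667.
i = 1.01667^(1/365) − 1 = 0.0000453 = 0.00453%.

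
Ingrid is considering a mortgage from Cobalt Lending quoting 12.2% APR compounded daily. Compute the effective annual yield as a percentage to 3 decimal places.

EAR = (1 + 0.122/365)^365 − 1.
= 1.129731 − 1 = 12.973%.

12.973%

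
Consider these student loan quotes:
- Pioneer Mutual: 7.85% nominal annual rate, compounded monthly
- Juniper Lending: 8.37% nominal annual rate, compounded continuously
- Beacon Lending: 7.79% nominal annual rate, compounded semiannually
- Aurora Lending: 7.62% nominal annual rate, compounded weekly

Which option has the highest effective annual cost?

Pioneer Mutual: (1 + 0.0785/12)^12 − 1 = 8.139%
Juniper Lending: e^0.0837 − 1 = 8.730%
Beacon Lending: (1 + 0.0779/2)^2 − 1 = 7.942%
Aurora Lending: (1 + 0.0762/52)^52 − 1 = 7.912%
The highest effective annual rate is Juniper Lending at 8.730%.

Juniper Lending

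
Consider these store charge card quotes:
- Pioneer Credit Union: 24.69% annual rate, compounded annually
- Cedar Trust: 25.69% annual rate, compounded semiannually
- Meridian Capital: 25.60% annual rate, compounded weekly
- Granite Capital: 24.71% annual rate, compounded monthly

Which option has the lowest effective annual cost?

Pioneer Credit Union: compounded annually, EAR = 24.690%
Cedar Trust: (1 + 0.2569/2)^2 − 1 = 27.340%
Meridian Capital: (1 + 0.2560/52)^52 − 1 = 29.094%
Granite Capital: (1 + 0.2471/12)^12 − 1 = 27.710%
The lowest effective annual rate is Pioneer Credit Union at 24.690%.

Pioneer Credit Union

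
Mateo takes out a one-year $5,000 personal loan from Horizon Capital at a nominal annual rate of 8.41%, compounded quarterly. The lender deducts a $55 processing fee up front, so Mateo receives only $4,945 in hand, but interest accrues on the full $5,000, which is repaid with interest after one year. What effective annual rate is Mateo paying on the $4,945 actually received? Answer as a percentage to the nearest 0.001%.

9.888%

Amount owed after one year: 5,000 × (1 + 0.0841/4)^4 = 5,000 × 1.086790 = $5,433.95.
Effective rate on net proceeds: 5,433.95 / 4,945 − 1 = 0.098877 = 9.888%.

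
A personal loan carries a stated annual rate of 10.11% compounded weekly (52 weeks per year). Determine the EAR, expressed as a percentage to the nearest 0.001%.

10.628%

EAR = (1 + 0.1011/52)^52 − 1.
= (1 + 0.001944)^52 − 1 = 1.106279 − 1 = 10.628%.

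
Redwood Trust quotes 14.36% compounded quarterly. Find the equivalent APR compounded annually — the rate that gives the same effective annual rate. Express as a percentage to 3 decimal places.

EAR = (1 + 0.1436/4)^4 − 1 = 0.151520.
Compounded annually, the equivalent nominal rate is the EAR itself: 15.152%.

15.152%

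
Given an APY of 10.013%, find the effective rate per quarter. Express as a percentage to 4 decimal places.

The per-quarter rate i satisfies (1 + i)^4 = 1 + 0.10013.
i = 1.10013^(1/4) − 1 = 0.0241439 = 2.4144%.

2.4144%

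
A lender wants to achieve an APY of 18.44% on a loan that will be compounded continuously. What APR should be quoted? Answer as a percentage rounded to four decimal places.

16.9236%

Continuous: nominal r satisfies e^r − 1 = 0.1844.
r = ln(1 + 0.1844) = ln(1.1844) = 0.169236 = 16.9236%.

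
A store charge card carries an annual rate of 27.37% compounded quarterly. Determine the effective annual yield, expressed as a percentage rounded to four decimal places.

30.3095%

EAR = (1 + 0.2737/4)^4 − 1.
= (1 + 0.068425)^4 − 1 = 1.303095 − 1 = 30.3095%.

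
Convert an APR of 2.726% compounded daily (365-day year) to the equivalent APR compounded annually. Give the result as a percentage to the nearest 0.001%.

EAR = (1 + 0.02726/365)^365 − 1 = 0.027634.
Compounded annually, the equivalent nominal rate is the EAR itself: 2.763%.

2.763%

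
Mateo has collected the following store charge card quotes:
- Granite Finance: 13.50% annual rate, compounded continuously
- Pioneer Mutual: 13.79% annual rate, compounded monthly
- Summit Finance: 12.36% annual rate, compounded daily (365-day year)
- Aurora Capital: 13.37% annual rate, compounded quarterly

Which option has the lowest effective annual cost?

Granite Finance: e^0.1350 − 1 = 14.454%
Pioneer Mutual: (1 + 0.1379/12)^12 − 1 = 14.696%
Summit Finance: (1 + 0.1236/365)^365 − 1 = 13.154%
Aurora Capital: (1 + 0.1337/4)^4 − 1 = 14.055%
The lowest effective annual rate is Summit Finance at 13.154%.

Summit Finance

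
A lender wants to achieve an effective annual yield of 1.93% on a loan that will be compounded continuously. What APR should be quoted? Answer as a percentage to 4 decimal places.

1.9116%

Continuous: nominal r satisfies e^r − 1 = 0.0193.
r = ln(1 + 0.0193) = ln(1.0193) = 0.019116 = 1.9116%.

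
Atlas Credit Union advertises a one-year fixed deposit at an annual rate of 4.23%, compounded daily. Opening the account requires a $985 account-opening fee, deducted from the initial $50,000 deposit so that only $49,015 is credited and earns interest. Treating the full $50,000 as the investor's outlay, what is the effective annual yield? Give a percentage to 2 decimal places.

2.27%

Value after one year: 49,015 × (1 + 0.0423/365)^365 = 49,015 × 1.043205 = $51,132.69.
Effective yield on the $50,000 outlay: 51,132.69 / 50,000 − 1 = 0.022654 = 2.27%.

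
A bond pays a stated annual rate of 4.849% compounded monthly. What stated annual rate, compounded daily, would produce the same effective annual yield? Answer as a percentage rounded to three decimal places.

4.840%

EAR = (1 + 0.04849/12)^12 − 1 = 0.049582.
Solve (1 + r/365)^365 = 1.049582: r/365 = 1.049582^(1/365) − 1 = 0.000133, so r = 0.048396 = 4.840%.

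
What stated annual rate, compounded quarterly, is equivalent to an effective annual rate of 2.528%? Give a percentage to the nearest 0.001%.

(1 + r/4)^4 − 1 = 0.02528, so 1 + r/4 = 1.02528^(1/4).
r/4 = 0.006261, so r = 0.025044 = 2.504%.

2.504%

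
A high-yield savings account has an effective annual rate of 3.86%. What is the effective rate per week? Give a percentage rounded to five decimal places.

The per-week rate i satisfies (1 + i)^52 = 1 + 0.0386.
i = 1.0386^(1/52) − 1 = 0.0007286 = 0.07286%.

0.07286%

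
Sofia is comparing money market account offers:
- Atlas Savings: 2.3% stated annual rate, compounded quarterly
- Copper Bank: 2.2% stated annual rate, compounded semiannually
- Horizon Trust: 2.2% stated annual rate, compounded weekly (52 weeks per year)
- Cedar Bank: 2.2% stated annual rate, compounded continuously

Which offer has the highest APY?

Atlas Savings

Atlas Savings: (1 + 0.023/4)^4 − 1 = 2.320%
Copper Bank: (1 + 0.022/2)^2 − 1 = 2.212%
Horizon Trust: (1 + 0.022/52)^52 − 1 = 2.224%
Cedar Bank: e^0.022 − 1 = 2.224%
The highest effective annual rate is Atlas Savings at 2.320%.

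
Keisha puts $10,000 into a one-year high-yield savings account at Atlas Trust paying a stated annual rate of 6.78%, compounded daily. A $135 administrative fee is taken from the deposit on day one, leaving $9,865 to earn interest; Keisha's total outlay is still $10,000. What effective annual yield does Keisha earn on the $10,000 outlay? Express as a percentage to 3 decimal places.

Value after one year: 9,865 × (1 + 0.0678/365)^365 = 9,865 × 1.070145 = $10,556.98.
Effective yield on the $10,000 outlay: 10,556.98 / 10,000 − 1 = 0.055698 = 5.570%.

5.570%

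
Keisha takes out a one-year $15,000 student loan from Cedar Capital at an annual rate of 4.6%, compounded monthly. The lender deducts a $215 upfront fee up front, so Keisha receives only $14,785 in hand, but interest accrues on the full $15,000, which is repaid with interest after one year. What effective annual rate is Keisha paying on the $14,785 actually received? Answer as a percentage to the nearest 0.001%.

6.221%

Amount owed after one year: 15,000 × (1 + 0.046/12)^12 = 15,000 × 1.046982 = $15,704.73.
Effective rate on net proceeds: 15,704.73 / 14,785 − 1 = 0.062207 = 6.221%.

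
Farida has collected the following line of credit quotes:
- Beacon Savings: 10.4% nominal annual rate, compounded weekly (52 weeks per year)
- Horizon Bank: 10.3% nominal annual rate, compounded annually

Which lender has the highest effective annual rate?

Beacon Savings: (1 + 0.104/52)^52 − 1 = 10.949%
Horizon Bank: compounded annually, EAR = 10.300%
The highest effective annual rate is Beacon Savings at 10.949%.

Beacon Savings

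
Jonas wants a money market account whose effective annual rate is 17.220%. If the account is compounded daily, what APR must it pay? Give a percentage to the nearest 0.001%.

15.892%

(1 + r/365)^365 − 1 = 0.17220, so 1 + r/365 = 1.17220^(1/365).
r/365 = 0.000435, so r = 0.158917 = 15.892%.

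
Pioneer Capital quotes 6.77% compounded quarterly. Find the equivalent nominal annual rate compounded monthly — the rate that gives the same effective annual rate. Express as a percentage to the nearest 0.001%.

EAR = (1 + 0.0677/4)^4 − 1 = 0.069438.
Solve (1 + r/12)^12 = 1.069438: r/12 = 1.069438^(1/12) − 1 = 0.005610, so r = 0.067322 = 6.732%.

6.732%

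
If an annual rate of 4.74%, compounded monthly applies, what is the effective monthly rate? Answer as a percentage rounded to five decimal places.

With a nominal annual rate compounded monthly, the periodic rate is the nominal rate divided by 12.
i = 0.0474 / 12 = 0.0039500 = 0.39500%.

0.39500%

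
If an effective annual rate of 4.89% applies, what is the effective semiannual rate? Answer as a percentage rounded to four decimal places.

2.4158%

The per-half-year rate i satisfies (1 + i)^2 = 1 + 0.0489.
i = 1.0489^(1/2) − 1 = 0.0241582 = 2.4158%.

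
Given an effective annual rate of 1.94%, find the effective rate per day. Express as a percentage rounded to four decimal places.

0.0053%

The per-day rate i satisfies (1 + i)^365 = 1 + 0.0194.
i = 1.0194^(1/365) − 1 = 0.0000526 = 0.0053%.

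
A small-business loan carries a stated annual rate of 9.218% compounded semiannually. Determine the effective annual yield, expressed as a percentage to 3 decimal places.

EAR = (1 + 0.09218/2)^2 − 1.
= 1.094304 − 1 = 9.430%.

9.430%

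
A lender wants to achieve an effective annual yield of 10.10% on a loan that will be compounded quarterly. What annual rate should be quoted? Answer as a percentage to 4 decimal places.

9.7385%

(1 + r/4)^4 − 1 = 0.1010, so 1 + r/4 = 1.1010^(1/4).
r/4 = 0.024346, so r = 0.097385 = 9.7385%.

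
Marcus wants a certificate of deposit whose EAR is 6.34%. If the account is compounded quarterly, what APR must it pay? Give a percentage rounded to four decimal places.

6.1946%

(1 + r/4)^4 − 1 = 0.0634, so 1 + r/4 = 1.0634^(1/4).
r/4 = 0.015487, so r = 0.061946 = 6.1946%.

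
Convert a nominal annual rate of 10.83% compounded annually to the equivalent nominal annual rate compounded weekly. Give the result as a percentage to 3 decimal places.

10.293%

Compounded annually, EAR = nominal = 0.108300.
Solve (1 + r/52)^52 = 1.108300: r/52 = 1.108300^(1/52) − 1 = 0.001979, so r = 0.102929 = 10.293%.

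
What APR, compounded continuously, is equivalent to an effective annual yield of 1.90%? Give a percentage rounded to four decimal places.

Continuous: nominal r satisfies e^r − 1 = 0.0190.
r = ln(1 + 0.0190) = ln(1.0190) = 0.018822 = 1.8822%.

1.8822%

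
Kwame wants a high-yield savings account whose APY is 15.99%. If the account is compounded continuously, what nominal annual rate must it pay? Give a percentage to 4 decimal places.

14.8334%

Continuous: nominal r satisfies e^r − 1 = 0.1599.
r = ln(1 + 0.1599) = ln(1.1599) = 0.148334 = 14.8334%.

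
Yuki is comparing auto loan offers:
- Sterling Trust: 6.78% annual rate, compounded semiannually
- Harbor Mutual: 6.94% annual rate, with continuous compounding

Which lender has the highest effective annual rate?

Harbor Mutual

Sterling Trust: (1 + 0.0678/2)^2 − 1 = 6.895%
Harbor Mutual: e^0.0694 − 1 = 7.186%
The highest effective annual rate is Harbor Mutual at 7.186%.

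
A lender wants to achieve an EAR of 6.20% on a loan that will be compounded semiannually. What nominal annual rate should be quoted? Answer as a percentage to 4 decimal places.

6.1068%

(1 + r/2)^2 − 1 = 0.0620, so 1 + r/2 = 1.0620^(1/2).
r/2 = 0.030534, so r = 0.061068 = 6.1068%.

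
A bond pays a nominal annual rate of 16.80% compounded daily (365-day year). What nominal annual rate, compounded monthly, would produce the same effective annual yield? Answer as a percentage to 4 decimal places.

EAR = (1 + 0.1680/365)^365 − 1 = 0.182891.
Solve (1 + r/12)^12 = 1.182891: r/12 = 1.182891^(1/12) − 1 = 0.014095, so r = 0.169142 = 16.9142%.

16.9142%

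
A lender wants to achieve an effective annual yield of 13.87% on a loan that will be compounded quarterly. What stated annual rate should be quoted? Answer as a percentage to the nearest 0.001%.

(1 + r/4)^4 − 1 = 0.1387, so 1 + r/4 = 1.1387^(1/4).
r/4 = 0.033005, so r = 0.132019 = 13.202%.

13.202%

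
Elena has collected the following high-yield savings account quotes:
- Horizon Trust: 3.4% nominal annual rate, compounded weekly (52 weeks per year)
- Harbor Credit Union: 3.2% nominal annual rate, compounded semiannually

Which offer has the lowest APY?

Harbor Credit Union

Horizon Trust: (1 + 0.034/52)^52 − 1 = 3.457%
Harbor Credit Union: (1 + 0.032/2)^2 − 1 = 3.226%
The lowest effective annual rate is Harbor Credit Union at 3.226%.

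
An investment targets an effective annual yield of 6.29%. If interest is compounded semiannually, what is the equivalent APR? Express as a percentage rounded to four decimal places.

6.1941%

(1 + r/2)^2 − 1 = 0.0629, so 1 + r/2 = 1.0629^(1/2).
r/2 = 0.030970, so r = 0.061941 = 6.1941%.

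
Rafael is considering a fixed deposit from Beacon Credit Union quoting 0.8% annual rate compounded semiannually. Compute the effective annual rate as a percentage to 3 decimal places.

EAR = (1 + 0.008/2)^2 − 1.
= (1 + 0.004000)^2 − 1 = 1.008016 − 1 = 0.802%.

0.802%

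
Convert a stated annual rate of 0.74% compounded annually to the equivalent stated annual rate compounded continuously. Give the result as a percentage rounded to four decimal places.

Compounded annually, EAR = nominal = 0.007400.
Equivalent continuous rate: r = ln(1 + 0.007400) = 0.007373 = 0.7373%.

0.7373%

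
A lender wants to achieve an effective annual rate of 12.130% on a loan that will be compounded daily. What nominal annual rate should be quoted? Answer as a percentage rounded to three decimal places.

11.451%

(1 + r/365)^365 − 1 = 0.12130, so 1 + r/365 = 1.12130^(1/365).
r/365 = 0.000314, so r = 0.114507 = 11.451%.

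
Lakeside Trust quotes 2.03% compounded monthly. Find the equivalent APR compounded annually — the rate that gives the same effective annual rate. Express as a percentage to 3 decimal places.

EAR = (1 + 0.0203/12)^12 − 1 = 0.020490.
Compounded annually, the equivalent nominal rate is the EAR itself: 2.049%.

2.049%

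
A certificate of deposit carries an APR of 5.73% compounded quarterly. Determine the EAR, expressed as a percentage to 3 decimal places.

5.854%

EAR = (1 + 0.0573/4)^4 − 1.
= (1 + 0.014325)^4 − 1 = 1.058543 − 1 = 5.854%.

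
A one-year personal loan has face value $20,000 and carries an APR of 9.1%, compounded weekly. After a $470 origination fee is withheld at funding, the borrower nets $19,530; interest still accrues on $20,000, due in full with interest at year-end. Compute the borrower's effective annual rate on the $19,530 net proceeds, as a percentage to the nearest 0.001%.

Amount owed after one year: 20,000 × (1 + 0.091/52)^52 = 20,000 × 1.095182 = $21,903.64.
Effective rate on net proceeds: 21,903.64 / 19,530 − 1 = 0.121538 = 12.154%.

12.154%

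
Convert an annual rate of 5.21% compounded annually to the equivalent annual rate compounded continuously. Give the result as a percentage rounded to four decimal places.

Compounded annually, EAR = nominal = 0.052100.
Equivalent continuous rate: r = ln(1 + 0.052100) = 0.050788 = 5.0788%.

5.0788%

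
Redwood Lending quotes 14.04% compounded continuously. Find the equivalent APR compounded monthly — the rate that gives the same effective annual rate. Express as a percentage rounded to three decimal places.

14.122%

EAR under continuous compounding: e^0.1404 − 1 = 0.150734.
Solve (1 + r/12)^12 = 1.150734: r/12 = 1.150734^(1/12) − 1 = 0.011769, so r = 0.141225 = 14.122%.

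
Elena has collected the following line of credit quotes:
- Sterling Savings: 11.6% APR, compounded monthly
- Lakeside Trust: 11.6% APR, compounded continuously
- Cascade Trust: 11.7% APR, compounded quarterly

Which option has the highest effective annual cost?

Sterling Savings: (1 + 0.116/12)^12 − 1 = 12.237%
Lakeside Trust: e^0.116 − 1 = 12.300%
Cascade Trust: (1 + 0.117/4)^4 − 1 = 12.223%
The highest effective annual rate is Lakeside Trust at 12.300%.

Lakeside Trust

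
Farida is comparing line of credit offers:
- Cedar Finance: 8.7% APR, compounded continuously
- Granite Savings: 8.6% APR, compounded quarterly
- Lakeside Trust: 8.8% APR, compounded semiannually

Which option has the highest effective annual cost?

Cedar Finance

Cedar Finance: e^0.087 − 1 = 9.090%
Granite Savings: (1 + 0.086/4)^4 − 1 = 8.881%
Lakeside Trust: (1 + 0.088/2)^2 − 1 = 8.994%
The highest effective annual rate is Cedar Finance at 9.090%.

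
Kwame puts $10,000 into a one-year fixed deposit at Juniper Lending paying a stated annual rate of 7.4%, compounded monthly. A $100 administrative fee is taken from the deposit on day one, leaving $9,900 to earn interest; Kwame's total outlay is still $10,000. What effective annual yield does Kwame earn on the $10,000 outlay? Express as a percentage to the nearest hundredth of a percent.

Value after one year: 9,900 × (1 + 0.074/12)^12 = 9,900 × 1.076562 = $10,657.97.
Effective yield on the $10,000 outlay: 10,657.97 / 10,000 − 1 = 0.065797 = 6.58%.

6.58%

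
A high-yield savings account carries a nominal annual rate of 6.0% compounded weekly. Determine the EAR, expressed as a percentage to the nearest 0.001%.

EAR = (1 + 0.060/52)^52 − 1.
= (1 + 0.001154)^52 − 1 = 1.061800 − 1 = 6.180%.

6.180%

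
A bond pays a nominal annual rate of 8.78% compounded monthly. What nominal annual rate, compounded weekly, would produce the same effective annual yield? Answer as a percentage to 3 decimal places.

8.755%

EAR = (1 + 0.0878/12)^12 − 1 = 0.091421.
Solve (1 + r/52)^52 = 1.091421: r/52 = 1.091421^(1/52) − 1 = 0.001684, so r = 0.087554 = 8.755%.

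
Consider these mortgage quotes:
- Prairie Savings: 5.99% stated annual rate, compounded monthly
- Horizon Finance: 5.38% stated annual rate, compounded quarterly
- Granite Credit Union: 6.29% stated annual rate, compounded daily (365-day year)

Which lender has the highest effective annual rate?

Prairie Savings: (1 + 0.0599/12)^12 − 1 = 6.157%
Horizon Finance: (1 + 0.0538/4)^4 − 1 = 5.490%
Granite Credit Union: (1 + 0.0629/365)^365 − 1 = 6.491%
The highest effective annual rate is Granite Credit Union at 6.491%.

Granite Credit Union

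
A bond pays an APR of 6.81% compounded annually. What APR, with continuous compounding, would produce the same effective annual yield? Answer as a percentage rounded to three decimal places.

6.588%

Compounded annually, EAR = nominal = 0.068100.
Equivalent continuous rate: r = ln(1 + 0.068100) = 0.065881 = 6.588%.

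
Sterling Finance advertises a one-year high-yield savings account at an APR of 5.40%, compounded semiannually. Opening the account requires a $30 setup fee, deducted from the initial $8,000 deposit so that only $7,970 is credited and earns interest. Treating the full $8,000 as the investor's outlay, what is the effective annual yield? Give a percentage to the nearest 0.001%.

Value after one year: 7,970 × (1 + 0.0540/2)^2 = 7,970 × 1.054729 = $8,406.19.
Effective yield on the $8,000 outlay: 8,406.19 / 8,000 − 1 = 0.050774 = 5.077%.

5.077%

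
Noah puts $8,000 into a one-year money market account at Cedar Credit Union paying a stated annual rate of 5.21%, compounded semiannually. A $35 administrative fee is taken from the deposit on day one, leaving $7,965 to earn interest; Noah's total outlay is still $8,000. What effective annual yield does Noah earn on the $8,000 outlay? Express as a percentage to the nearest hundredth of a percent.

Value after one year: 7,965 × (1 + 0.0521/2)^2 = 7,965 × 1.052779 = $8,385.38.
Effective yield on the $8,000 outlay: 8,385.38 / 8,000 − 1 = 0.048173 = 4.82%.

4.82%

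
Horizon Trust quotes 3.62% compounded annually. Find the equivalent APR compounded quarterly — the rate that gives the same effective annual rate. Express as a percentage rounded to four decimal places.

Compounded annually, EAR = nominal = 0.036200.
Solve (1 + r/4)^4 = 1.036200: r/4 = 1.036200^(1/4) − 1 = 0.008930, so r = 0.035719 = 3.5719%.

3.5719%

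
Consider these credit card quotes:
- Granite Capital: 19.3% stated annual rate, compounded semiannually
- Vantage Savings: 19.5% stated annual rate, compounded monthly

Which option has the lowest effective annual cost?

Granite Capital: (1 + 0.193/2)^2 − 1 = 20.231%
Vantage Savings: (1 + 0.195/12)^12 − 1 = 21.341%
The lowest effective annual rate is Granite Capital at 20.231%.

Granite Capital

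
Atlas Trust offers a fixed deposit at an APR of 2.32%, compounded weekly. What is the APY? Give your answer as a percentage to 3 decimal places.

EAR = (1 + 0.0232/52)^52 − 1.
= (1 + 0.000446)^52 − 1 = 1.023466 − 1 = 2.347%.

2.347%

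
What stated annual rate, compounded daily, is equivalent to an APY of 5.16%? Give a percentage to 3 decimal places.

(1 + r/365)^365 − 1 = 0.0516, so 1 + r/365 = 1.0516^(1/365).
r/365 = 0.000138, so r = 0.050316 = 5.032%.

5.032%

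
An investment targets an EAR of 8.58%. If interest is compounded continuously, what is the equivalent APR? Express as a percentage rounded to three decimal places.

Continuous: nominal r satisfies e^r − 1 = 0.0858.
r = ln(1 + 0.0858) = ln(1.0858) = 0.082317 = 8.232%.

8.232%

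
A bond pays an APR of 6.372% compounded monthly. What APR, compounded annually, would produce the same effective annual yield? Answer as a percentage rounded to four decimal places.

EAR = (1 + 0.06372/12)^12 − 1 = 0.065614.
Compounded annually, the equivalent nominal rate is the EAR itself: 6.5614%.

6.5614%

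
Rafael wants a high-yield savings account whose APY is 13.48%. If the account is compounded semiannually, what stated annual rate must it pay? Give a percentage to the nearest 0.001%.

13.054%

(1 + r/2)^2 − 1 = 0.1348, so 1 + r/2 = 1.1348^(1/2).
r/2 = 0.065270, so r = 0.130540 = 13.054%.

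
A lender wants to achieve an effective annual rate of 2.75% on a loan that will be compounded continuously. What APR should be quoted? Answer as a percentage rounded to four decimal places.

2.7129%

Continuous: nominal r satisfies e^r − 1 = 0.0275.
r = ln(1 + 0.0275) = ln(1.0275) = 0.027129 = 2.7129%.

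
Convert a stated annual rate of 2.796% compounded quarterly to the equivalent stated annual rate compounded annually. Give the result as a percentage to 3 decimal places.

EAR = (1 + 0.02796/4)^4 − 1 = 0.028255.
Compounded annually, the equivalent nominal rate is the EAR itself: 2.825%.

2.825%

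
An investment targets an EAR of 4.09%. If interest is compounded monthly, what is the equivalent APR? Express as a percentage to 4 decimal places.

4.0153%

(1 + r/12)^12 − 1 = 0.0409, so 1 + r/12 = 1.0409^(1/12).
r/12 = 0.003346, so r = 0.040153 = 4.0153%.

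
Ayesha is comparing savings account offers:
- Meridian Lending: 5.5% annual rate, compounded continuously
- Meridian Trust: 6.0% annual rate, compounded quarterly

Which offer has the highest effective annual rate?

Meridian Lending: e^0.055 − 1 = 5.654%
Meridian Trust: (1 + 0.060/4)^4 − 1 = 6.136%
The highest effective annual rate is Meridian Trust at 6.136%.

Meridian Trust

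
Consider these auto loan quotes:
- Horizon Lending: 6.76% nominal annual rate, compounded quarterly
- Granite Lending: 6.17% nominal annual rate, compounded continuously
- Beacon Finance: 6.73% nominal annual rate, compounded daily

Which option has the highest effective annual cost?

Beacon Finance

Horizon Lending: (1 + 0.0676/4)^4 − 1 = 6.933%
Granite Lending: e^0.0617 − 1 = 6.364%
Beacon Finance: (1 + 0.0673/365)^365 − 1 = 6.961%
The highest effective annual rate is Beacon Finance at 6.961%.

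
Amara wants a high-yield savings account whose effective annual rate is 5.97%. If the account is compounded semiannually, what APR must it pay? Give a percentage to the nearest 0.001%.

(1 + r/2)^2 − 1 = 0.0597, so 1 + r/2 = 1.0597^(1/2).
r/2 = 0.029417, so r = 0.058835 = 5.883%.

5.883%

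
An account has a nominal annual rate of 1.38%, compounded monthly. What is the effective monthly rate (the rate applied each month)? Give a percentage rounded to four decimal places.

With a nominal annual rate compounded monthly, the periodic rate is the nominal rate divided by 12.
i = 0.0138 / 12 = 0.0011500 = 0.1150%.

0.1150%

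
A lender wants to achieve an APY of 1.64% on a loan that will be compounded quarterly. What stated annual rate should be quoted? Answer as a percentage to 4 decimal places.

(1 + r/4)^4 − 1 = 0.0164, so 1 + r/4 = 1.0164^(1/4).
r/4 = 0.004075, so r = 0.016300 = 1.6300%.

1.6300%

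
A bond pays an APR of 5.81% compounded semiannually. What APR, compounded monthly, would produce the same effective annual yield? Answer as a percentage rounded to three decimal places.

EAR = (1 + 0.0581/2)^2 − 1 = 0.058944.
Solve (1 + r/12)^12 = 1.058944: r/12 = 1.058944^(1/12) − 1 = 0.004784, so r = 0.057409 = 5.741%.

5.741%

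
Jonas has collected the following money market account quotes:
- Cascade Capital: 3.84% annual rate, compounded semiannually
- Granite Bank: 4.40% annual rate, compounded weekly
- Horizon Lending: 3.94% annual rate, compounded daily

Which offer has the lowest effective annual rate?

Cascade Capital: (1 + 0.0384/2)^2 − 1 = 3.877%
Granite Bank: (1 + 0.0440/52)^52 − 1 = 4.496%
Horizon Lending: (1 + 0.0394/365)^365 − 1 = 4.018%
The lowest effective annual rate is Cascade Capital at 3.877%.

Cascade Capital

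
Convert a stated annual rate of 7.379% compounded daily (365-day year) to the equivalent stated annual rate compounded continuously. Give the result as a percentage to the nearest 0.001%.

EAR = (1 + 0.07379/365)^365 − 1 = 0.076573.
Equivalent continuous rate: r = ln(1 + 0.076573) = 0.073783 = 7.378%.

7.378%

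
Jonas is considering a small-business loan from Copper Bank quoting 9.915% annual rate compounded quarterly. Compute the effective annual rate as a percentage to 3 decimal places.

10.290%

EAR = (1 + 0.09915/4)^4 − 1.
= 1.102898 − 1 = 10.290%.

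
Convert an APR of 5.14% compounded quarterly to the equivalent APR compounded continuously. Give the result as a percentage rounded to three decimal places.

EAR = (1 + 0.0514/4)^4 − 1 = 0.052399.
Equivalent continuous rate: r = ln(1 + 0.052399) = 0.051073 = 5.107%.

5.107%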